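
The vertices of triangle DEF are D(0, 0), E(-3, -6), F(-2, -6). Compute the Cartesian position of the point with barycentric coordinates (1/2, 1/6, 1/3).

G = (1/2)·D + (1/6)·E + (1/3)·F.
x-coordinate: (1/2)·0 + (1/6)·(-3) + (1/3)·(-2) = -7/6.
y-coordinate: (1/2)·0 + (1/6)·(-6) + (1/3)·(-6) = -3.

(-7/6, -3)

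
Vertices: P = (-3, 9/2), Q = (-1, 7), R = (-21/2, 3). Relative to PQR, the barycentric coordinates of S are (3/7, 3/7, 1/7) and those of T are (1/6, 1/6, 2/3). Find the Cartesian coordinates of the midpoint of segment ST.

Barycentric coordinates of the midpoint are the average: (25/84, 25/84, 17/42).
Converting: (25/84)·P + (25/84)·Q + (17/42)·R = (-457/84, 779/168).

(-457/84, 779/168)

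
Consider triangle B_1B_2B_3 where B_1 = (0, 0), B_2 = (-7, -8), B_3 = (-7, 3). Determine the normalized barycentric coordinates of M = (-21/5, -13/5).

(2/5, 2/5, 1/5)

Signed area of the reference triangle: [B_1B_2B_3] = ½·(0·(-8−3) + (-7)·(3−0) + (-7)·(0−(-8))) = ½·(0 − 21 − 56) = -77/2.
[MB_2B_3] = ½·((-21/5)·(-8−3) + (-7)·(3−(-13/5)) + (-7)·(-13/5−(-8))) = ½·(231/5 − 196/5 − 189/5) = -77/5, so the B_1-coordinate is (-77/5)/(-77/2) = 2/5.
[B_1MB_3] = ½·(0·(-13/5−3) + (-21/5)·(3−0) + (-7)·(0−(-13/5))) = ½·(0 − 63/5 − 91/5) = -77/5, so the B_2-coordinate is 2/5.
[B_1B_2M] = ½·(0·(-8−(-13/5)) + (-7)·(-13/5−0) + (-21/5)·(0−(-8))) = ½·(0 + 91/5 − 168/5) = -77/10, so the B_3-coordinate is 1/5.
Check: 2/5 + 2/5 + 1/5 = 1.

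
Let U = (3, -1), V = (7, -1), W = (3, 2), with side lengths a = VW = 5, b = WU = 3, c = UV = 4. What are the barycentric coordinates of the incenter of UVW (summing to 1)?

(5/12, 1/4, 1/3)

The incenter has barycentric coordinates proportional to the opposite side lengths: (5 : 3 : 4).
Normalizing by 5+3+4 = 12 gives (5/12, 1/4, 1/3).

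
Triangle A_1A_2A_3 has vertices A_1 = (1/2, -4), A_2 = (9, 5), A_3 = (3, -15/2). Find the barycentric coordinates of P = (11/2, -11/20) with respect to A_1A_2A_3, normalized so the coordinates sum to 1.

(1/5, 1/2, 3/10)

Signed area of the reference triangle: [A_1A_2A_3] = ½·((1/2)·(5−(-15/2)) + 9·(-15/2−(-4)) + 3·(-4−5)) = ½·(25/4 − 63/2 − 27) = -209/8.
[PA_2A_3] = ½·((11/2)·(5−(-15/2)) + 9·(-15/2−(-11/20)) + 3·(-11/20−5)) = ½·(275/4 − 1251/20 − 333/20) = -209/40, so the A_1-coordinate is (-209/40)/(-209/8) = 1/5.
[A_1PA_3] = ½·((1/2)·(-11/20−(-15/2)) + (11/2)·(-15/2−(-4)) + 3·(-4−(-11/20))) = ½·(139/40 − 77/4 − 207/20) = -209/16, so the A_2-coordinate is 1/2.
[A_1A_2P] = ½·((1/2)·(5−(-11/20)) + 9·(-11/20−(-4)) + (11/2)·(-4−5)) = ½·(111/40 + 621/20 − 99/2) = -627/80, so the A_3-coordinate is 3/10.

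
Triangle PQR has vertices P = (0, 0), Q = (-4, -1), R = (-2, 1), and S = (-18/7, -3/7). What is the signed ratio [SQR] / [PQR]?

[PQR] = ½·(0·(-1−1) + (-4)·(1−0) + (-2)·(0−(-1))) = ½·(0 − 4 − 2) = -3.
[SQR] = ½·((-18/7)·(-1−1) + (-4)·(1−(-3/7)) + (-2)·(-3/7−(-1))) = ½·(36/7 − 40/7 − 8/7) = -6/7, so the ratio is (-6/7)/(-3) = 2/7.

2/7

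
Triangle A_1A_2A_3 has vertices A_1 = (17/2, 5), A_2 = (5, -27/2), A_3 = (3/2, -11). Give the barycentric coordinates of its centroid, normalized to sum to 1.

The centroid is the average of the vertices, so each weight is 1/3.

(1/3, 1/3, 1/3)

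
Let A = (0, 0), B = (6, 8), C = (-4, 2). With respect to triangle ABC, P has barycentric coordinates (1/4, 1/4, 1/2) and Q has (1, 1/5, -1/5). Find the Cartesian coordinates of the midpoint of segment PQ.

Barycentric coordinates of the midpoint are the average: (5/8, 9/40, 3/20).
Converting: (5/8)·A + (9/40)·B + (3/20)·C = (3/4, 21/10).

(3/4, 21/10)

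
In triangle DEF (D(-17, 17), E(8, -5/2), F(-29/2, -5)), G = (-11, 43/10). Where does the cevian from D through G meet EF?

(-7, -25/6)

Barycentric coordinates of G with respect to DEF: (2/5, 1/5, 2/5).
On side EF the D-coordinate is zero; dropping G's D-weight 2/5 and renormalizing the remaining 1/5 : 2/5 gives weights 1/3, 2/3 on E, F.
H = (1/3)·(8, -5/2) + (2/3)·(-29/2, -5) = (-7, -25/6).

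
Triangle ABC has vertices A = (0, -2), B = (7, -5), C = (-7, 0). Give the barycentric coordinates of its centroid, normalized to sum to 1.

(1/3, 1/3, 1/3)

The centroid is the average of the vertices, so each weight is 1/3.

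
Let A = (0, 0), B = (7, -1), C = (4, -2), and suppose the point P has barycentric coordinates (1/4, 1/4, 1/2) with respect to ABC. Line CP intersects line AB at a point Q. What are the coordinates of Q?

(7/2, -1/2)

Line CP meets AB where the C-coordinate vanishes; zeroing P's C-weight and renormalizing leaves A, B-weights 1/4 : 1/4 → (1/2, 1/2).
So Q = (1/2)·A + (1/2)·B = (7/2, -1/2).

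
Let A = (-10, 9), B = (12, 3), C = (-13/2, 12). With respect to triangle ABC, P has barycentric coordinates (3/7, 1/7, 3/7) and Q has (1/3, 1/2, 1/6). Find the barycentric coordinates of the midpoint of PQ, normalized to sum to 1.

(8/21, 9/28, 25/84)

Since both coordinate triples sum to 1, the midpoint's barycentrics are the componentwise average.
(3/7+1/3)/2 = 8/21; similarly 9/28 and 25/84.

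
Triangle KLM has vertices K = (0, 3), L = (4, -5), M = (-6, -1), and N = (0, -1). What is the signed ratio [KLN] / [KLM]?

1/4

[KLM] = ½·(0·(-5−(-1)) + 4·(-1−3) + (-6)·(3−(-5))) = ½·(0 − 16 − 48) = -32.
[KLN] = ½·(0·(-5−(-1)) + 4·(-1−3) + 0·(3−(-5))) = ½·(0 − 16 + 0) = -8, so the ratio is (-8)/(-32) = 1/4.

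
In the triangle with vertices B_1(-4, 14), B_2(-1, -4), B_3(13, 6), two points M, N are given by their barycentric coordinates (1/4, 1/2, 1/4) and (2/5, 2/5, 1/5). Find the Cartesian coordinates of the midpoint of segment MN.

Barycentric coordinates of the midpoint are the average: (13/40, 9/20, 9/40).
Converting: (13/40)·B_1 + (9/20)·B_2 + (9/40)·B_3 = (47/40, 41/10).

(47/40, 41/10)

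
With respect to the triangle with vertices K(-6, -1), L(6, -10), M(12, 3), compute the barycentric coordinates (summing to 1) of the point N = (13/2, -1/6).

Signed area of the reference triangle: [KLM] = ½·((-6)·(-10−3) + 6·(3−(-1)) + 12·(-1−(-10))) = ½·(78 + 24 + 108) = 105.
[NLM] = ½·((13/2)·(-10−3) + 6·(3−(-1/6)) + 12·(-1/6−(-10))) = ½·(-169/2 + 19 + 118) = 105/4, so the K-coordinate is (105/4)/105 = 1/4.
[KNM] = ½·((-6)·(-1/6−3) + (13/2)·(3−(-1)) + 12·(-1−(-1/6))) = ½·(19 + 26 − 10) = 35/2, so the L-coordinate is 1/6.
[KLN] = ½·((-6)·(-10−(-1/6)) + 6·(-1/6−(-1)) + (13/2)·(-1−(-10))) = ½·(59 + 5 + 117/2) = 245/4, so the M-coordinate is 7/12.
Check: 1/4 + 1/6 + 7/12 = 1.

(1/4, 1/6, 7/12)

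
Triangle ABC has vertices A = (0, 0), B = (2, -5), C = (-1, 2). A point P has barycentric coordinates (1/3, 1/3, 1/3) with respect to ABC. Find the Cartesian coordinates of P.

P = (1/3)·A + (1/3)·B + (1/3)·C.
x-coordinate: (1/3)·0 + (1/3)·2 + (1/3)·(-1) = 1/3.
y-coordinate: (1/3)·0 + (1/3)·(-5) + (1/3)·2 = -1.

(1/3, -1)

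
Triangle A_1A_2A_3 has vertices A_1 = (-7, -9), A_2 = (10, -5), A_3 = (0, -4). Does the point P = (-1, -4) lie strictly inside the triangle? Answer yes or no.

Barycentric coordinates of P: (1/57, -5/57, 61/57).
The three coordinates are positive, negative, positive; a point is interior exactly when all three are positive.

no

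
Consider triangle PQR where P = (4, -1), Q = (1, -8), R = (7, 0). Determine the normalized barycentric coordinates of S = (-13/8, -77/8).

(5/8, 9/8, -3/4)

Signed area of the reference triangle: [PQR] = ½·(4·(-8−0) + 1·(0−(-1)) + 7·(-1−(-8))) = ½·(-32 + 1 + 49) = 9.
[SQR] = ½·((-13/8)·(-8−0) + 1·(0−(-77/8)) + 7·(-77/8−(-8))) = ½·(13 + 77/8 − 91/8) = 45/8, so the P-coordinate is (45/8)/9 = 5/8.
[PSR] = ½·(4·(-77/8−0) + (-13/8)·(0−(-1)) + 7·(-1−(-77/8))) = ½·(-77/2 − 13/8 + 483/8) = 81/8, so the Q-coordinate is 9/8.
[PQS] = ½·(4·(-8−(-77/8)) + 1·(-77/8−(-1)) + (-13/8)·(-1−(-8))) = ½·(13/2 − 69/8 − 91/8) = -27/4, so the R-coordinate is -3/4.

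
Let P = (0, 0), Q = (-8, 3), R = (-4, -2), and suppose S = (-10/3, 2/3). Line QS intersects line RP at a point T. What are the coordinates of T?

(-1, -1/2)

Barycentric coordinates of S with respect to PQR: (1/2, 1/3, 1/6).
On side RP the Q-coordinate is zero; dropping S's Q-weight 1/3 and renormalizing the remaining 1/6 : 1/2 gives weights 1/4, 3/4 on R, P.
T = (1/4)·(-4, -2) + (3/4)·(0, 0) = (-1, -1/2).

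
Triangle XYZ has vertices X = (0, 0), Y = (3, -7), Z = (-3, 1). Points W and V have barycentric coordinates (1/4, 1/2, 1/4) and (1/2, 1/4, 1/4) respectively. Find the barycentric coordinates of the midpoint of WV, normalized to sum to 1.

Since both coordinate triples sum to 1, the midpoint's barycentrics are the componentwise average.
(1/4+1/2)/2 = 3/8; similarly 3/8 and 1/4.

(3/8, 3/8, 1/4)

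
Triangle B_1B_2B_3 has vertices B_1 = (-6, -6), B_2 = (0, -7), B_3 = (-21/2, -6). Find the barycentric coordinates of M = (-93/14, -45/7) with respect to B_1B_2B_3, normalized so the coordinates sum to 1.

Signed area of the reference triangle: [B_1B_2B_3] = ½·((-6)·(-7−(-6)) + 0·(-6−(-6)) + (-21/2)·(-6−(-7))) = ½·(6 + 0 − 21/2) = -9/4.
[MB_2B_3] = ½·((-93/14)·(-7−(-6)) + 0·(-6−(-45/7)) + (-21/2)·(-45/7−(-7))) = ½·(93/14 + 0 − 6) = 9/28, so the B_1-coordinate is (9/28)/(-9/4) = -1/7.
[B_1MB_3] = ½·((-6)·(-45/7−(-6)) + (-93/14)·(-6−(-6)) + (-21/2)·(-6−(-45/7))) = ½·(18/7 + 0 − 9/2) = -27/28, so the B_2-coordinate is 3/7.
[B_1B_2M] = ½·((-6)·(-7−(-45/7)) + 0·(-45/7−(-6)) + (-93/14)·(-6−(-7))) = ½·(24/7 + 0 − 93/14) = -45/28, so the B_3-coordinate is 5/7.
Check: -1/7 + 3/7 + 5/7 = 1.

(-1/7, 3/7, 5/7)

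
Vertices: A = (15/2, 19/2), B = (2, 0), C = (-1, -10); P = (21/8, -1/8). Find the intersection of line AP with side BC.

Barycentric coordinates of P with respect to ABC: (1/4, 1/2, 1/4).
On side BC the A-coordinate is zero; dropping P's A-weight 1/4 and renormalizing the remaining 1/2 : 1/4 gives weights 2/3, 1/3 on B, C.
Q = (2/3)·(2, 0) + (1/3)·(-1, -10) = (1, -10/3).

(1, -10/3)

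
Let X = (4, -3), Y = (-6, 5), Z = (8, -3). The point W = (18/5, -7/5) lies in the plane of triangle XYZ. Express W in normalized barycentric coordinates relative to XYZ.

(2/5, 1/5, 2/5)

Signed area of the reference triangle: [XYZ] = ½·(4·(5−(-3)) + (-6)·(-3−(-3)) + 8·(-3−5)) = ½·(32 + 0 − 64) = -16.
[WYZ] = ½·((18/5)·(5−(-3)) + (-6)·(-3−(-7/5)) + 8·(-7/5−5)) = ½·(144/5 + 48/5 − 256/5) = -32/5, so the X-coordinate is (-32/5)/(-16) = 2/5.
[XWZ] = ½·(4·(-7/5−(-3)) + (18/5)·(-3−(-3)) + 8·(-3−(-7/5))) = ½·(32/5 + 0 − 64/5) = -16/5, so the Y-coordinate is 1/5.
[XYW] = ½·(4·(5−(-7/5)) + (-6)·(-7/5−(-3)) + (18/5)·(-3−5)) = ½·(128/5 − 48/5 − 144/5) = -32/5, so the Z-coordinate is 2/5.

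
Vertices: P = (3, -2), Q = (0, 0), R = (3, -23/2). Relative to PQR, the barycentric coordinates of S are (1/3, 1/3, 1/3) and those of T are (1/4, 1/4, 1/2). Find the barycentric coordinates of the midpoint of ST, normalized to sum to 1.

Since both coordinate triples sum to 1, the midpoint's barycentrics are the componentwise average.
(1/3+1/4)/2 = 7/24; similarly 7/24 and 5/12.

(7/24, 7/24, 5/12)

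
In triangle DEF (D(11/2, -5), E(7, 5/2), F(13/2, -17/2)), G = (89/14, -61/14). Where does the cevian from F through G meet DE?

Barycentric coordinates of G with respect to DEF: (2/7, 2/7, 3/7).
On side DE the F-coordinate is zero; dropping G's F-weight 3/7 and renormalizing the remaining 2/7 : 2/7 gives weights 1/2, 1/2 on D, E.
H = (1/2)·(11/2, -5) + (1/2)·(7, 5/2) = (25/4, -5/4).

(25/4, -5/4)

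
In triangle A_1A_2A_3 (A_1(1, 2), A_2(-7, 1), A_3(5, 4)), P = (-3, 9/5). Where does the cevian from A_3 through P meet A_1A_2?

(-5, 5/4)

Barycentric coordinates of P with respect to A_1A_2A_3: (1/5, 3/5, 1/5).
On side A_1A_2 the A_3-coordinate is zero; dropping P's A_3-weight 1/5 and renormalizing the remaining 1/5 : 3/5 gives weights 1/4, 3/4 on A_1, A_2.
Q = (1/4)·(1, 2) + (3/4)·(-7, 1) = (-5, 5/4).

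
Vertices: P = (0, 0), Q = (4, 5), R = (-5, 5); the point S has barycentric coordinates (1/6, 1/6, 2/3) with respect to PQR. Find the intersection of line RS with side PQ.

(2, 5/2)

Line RS meets PQ where the R-coordinate vanishes; zeroing S's R-weight and renormalizing leaves P, Q-weights 1/6 : 1/6 → (1/2, 1/2).
So T = (1/2)·P + (1/2)·Q = (2, 5/2).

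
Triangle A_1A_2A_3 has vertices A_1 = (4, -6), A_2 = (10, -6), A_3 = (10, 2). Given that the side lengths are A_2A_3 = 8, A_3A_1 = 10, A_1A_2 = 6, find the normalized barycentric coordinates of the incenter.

The incenter has barycentric coordinates proportional to the opposite side lengths: (8 : 10 : 6).
Normalizing by 8+10+6 = 24 gives (1/3, 5/12, 1/4).

(1/3, 5/12, 1/4)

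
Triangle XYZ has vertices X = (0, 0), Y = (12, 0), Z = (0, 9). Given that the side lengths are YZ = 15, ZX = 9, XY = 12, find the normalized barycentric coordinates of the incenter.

(5/12, 1/4, 1/3)

The incenter has barycentric coordinates proportional to the opposite side lengths: (15 : 9 : 12).
Normalizing by 15+9+12 = 36 gives (5/12, 1/4, 1/3).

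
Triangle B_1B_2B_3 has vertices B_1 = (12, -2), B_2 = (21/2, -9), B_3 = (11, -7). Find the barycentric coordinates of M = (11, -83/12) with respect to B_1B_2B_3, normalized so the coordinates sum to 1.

Signed area of the reference triangle: [B_1B_2B_3] = ½·(12·(-9−(-7)) + (21/2)·(-7−(-2)) + 11·(-2−(-9))) = ½·(-24 − 105/2 + 77) = 1/4.
[MB_2B_3] = ½·(11·(-9−(-7)) + (21/2)·(-7−(-83/12)) + 11·(-83/12−(-9))) = ½·(-22 − 7/8 + 275/12) = 1/48, so the B_1-coordinate is (1/48)/(1/4) = 1/12.
[B_1MB_3] = ½·(12·(-83/12−(-7)) + 11·(-7−(-2)) + 11·(-2−(-83/12))) = ½·(1 − 55 + 649/12) = 1/24, so the B_2-coordinate is 1/6.
[B_1B_2M] = ½·(12·(-9−(-83/12)) + (21/2)·(-83/12−(-2)) + 11·(-2−(-9))) = ½·(-25 − 413/8 + 77) = 3/16, so the B_3-coordinate is 3/4.
Check: 1/12 + 1/6 + 3/4 = 1.

(1/12, 1/6, 3/4)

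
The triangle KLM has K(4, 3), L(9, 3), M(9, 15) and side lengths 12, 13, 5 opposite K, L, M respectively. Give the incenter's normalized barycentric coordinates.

(2/5, 13/30, 1/6)

The incenter has barycentric coordinates proportional to the opposite side lengths: (12 : 13 : 5).
Normalizing by 12+13+5 = 30 gives (2/5, 13/30, 1/6).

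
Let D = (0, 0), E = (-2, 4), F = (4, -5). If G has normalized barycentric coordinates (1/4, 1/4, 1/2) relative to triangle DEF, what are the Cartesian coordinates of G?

(3/2, -3/2)

G = (1/4)·D + (1/4)·E + (1/2)·F.
x-coordinate: (1/4)·0 + (1/4)·(-2) + (1/2)·4 = 3/2.
y-coordinate: (1/4)·0 + (1/4)·4 + (1/2)·(-5) = -3/2.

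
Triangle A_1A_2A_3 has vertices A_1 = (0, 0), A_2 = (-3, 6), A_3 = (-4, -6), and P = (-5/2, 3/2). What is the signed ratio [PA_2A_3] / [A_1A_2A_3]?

[A_1A_2A_3] = ½·(0·(6−(-6)) + (-3)·(-6−0) + (-4)·(0−6)) = ½·(0 + 18 + 24) = 21.
[PA_2A_3] = ½·((-5/2)·(6−(-6)) + (-3)·(-6−(3/2)) + (-4)·(3/2−6)) = ½·(-30 + 45/2 + 18) = 21/4, so the ratio is (21/4)/21 = 1/4.

1/4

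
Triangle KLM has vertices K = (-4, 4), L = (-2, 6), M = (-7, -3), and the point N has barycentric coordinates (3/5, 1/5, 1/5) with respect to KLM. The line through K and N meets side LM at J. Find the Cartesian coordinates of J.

(-9/2, 3/2)

Line KN meets LM where the K-coordinate vanishes; zeroing N's K-weight and renormalizing leaves L, M-weights 1/5 : 1/5 → (1/2, 1/2).
So J = (1/2)·L + (1/2)·M = (-9/2, 3/2).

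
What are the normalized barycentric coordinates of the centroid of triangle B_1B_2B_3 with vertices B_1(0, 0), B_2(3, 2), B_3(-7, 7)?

(1/3, 1/3, 1/3)

The centroid is the average of the vertices, so each weight is 1/3.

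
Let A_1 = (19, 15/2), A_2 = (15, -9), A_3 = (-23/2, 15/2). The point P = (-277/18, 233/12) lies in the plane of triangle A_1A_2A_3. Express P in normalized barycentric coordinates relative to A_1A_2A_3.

(1/2, -13/18, 11/9)

Signed area of the reference triangle: [A_1A_2A_3] = ½·(19·(-9−(15/2)) + 15·(15/2−(15/2)) + (-23/2)·(15/2−(-9))) = ½·(-627/2 + 0 − 759/4) = -2013/8.
[PA_2A_3] = ½·((-277/18)·(-9−(15/2)) + 15·(15/2−(233/12)) + (-23/2)·(233/12−(-9))) = ½·(3047/12 − 715/4 − 7843/24) = -2013/16, so the A_1-coordinate is (-2013/16)/(-2013/8) = 1/2.
[A_1PA_3] = ½·(19·(233/12−(15/2)) + (-277/18)·(15/2−(15/2)) + (-23/2)·(15/2−(233/12))) = ½·(2717/12 + 0 + 3289/24) = 8723/48, so the A_2-coordinate is -13/18.
[A_1A_2P] = ½·(19·(-9−(233/12)) + 15·(233/12−(15/2)) + (-277/18)·(15/2−(-9))) = ½·(-6479/12 + 715/4 − 3047/12) = -7381/24, so the A_3-coordinate is 11/9.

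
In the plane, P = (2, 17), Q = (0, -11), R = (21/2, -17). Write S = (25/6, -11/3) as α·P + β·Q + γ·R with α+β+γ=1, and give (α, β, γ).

(1/3, 1/3, 1/3)

Signed area of the reference triangle: [PQR] = ½·(2·(-11−(-17)) + 0·(-17−17) + (21/2)·(17−(-11))) = ½·(12 + 0 + 294) = 153.
[SQR] = ½·((25/6)·(-11−(-17)) + 0·(-17−(-11/3)) + (21/2)·(-11/3−(-11))) = ½·(25 + 0 + 77) = 51, so the P-coordinate is 51/153 = 1/3.
[PSR] = ½·(2·(-11/3−(-17)) + (25/6)·(-17−17) + (21/2)·(17−(-11/3))) = ½·(80/3 − 425/3 + 217) = 51, so the Q-coordinate is 1/3.
[PQS] = ½·(2·(-11−(-11/3)) + 0·(-11/3−17) + (25/6)·(17−(-11))) = ½·(-44/3 + 0 + 350/3) = 51, so the R-coordinate is 1/3.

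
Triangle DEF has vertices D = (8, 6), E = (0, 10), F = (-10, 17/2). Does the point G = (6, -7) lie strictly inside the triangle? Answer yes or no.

no

Barycentric coordinates of G: (179/52, -239/52, 28/13).
The three coordinates are positive, negative, positive; a point is interior exactly when all three are positive.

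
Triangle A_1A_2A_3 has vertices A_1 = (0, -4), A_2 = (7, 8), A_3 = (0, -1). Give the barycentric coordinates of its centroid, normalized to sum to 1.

The centroid is the average of the vertices, so each weight is 1/3.

(1/3, 1/3, 1/3)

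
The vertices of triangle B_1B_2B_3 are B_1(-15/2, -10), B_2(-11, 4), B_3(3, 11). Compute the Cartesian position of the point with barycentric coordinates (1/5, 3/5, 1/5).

M = (1/5)·B_1 + (3/5)·B_2 + (1/5)·B_3.
x-coordinate: (1/5)·(-15/2) + (3/5)·(-11) + (1/5)·3 = -15/2.
y-coordinate: (1/5)·(-10) + (3/5)·4 + (1/5)·11 = 13/5.

(-15/2, 13/5)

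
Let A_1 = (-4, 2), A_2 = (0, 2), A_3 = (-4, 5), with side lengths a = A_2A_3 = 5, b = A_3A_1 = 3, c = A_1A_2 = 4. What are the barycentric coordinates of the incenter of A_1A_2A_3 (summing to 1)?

The incenter has barycentric coordinates proportional to the opposite side lengths: (5 : 3 : 4).
Normalizing by 5+3+4 = 12 gives (5/12, 1/4, 1/3).

(5/12, 1/4, 1/3)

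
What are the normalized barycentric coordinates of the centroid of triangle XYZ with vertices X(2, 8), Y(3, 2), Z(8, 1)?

(1/3, 1/3, 1/3)

The centroid is the average of the vertices, so each weight is 1/3.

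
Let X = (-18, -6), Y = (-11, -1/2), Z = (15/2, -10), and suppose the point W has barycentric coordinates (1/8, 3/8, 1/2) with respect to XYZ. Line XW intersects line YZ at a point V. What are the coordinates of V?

(-3/7, -83/14)

Line XW meets YZ where the X-coordinate vanishes; zeroing W's X-weight and renormalizing leaves Y, Z-weights 3/8 : 1/2 → (3/7, 4/7).
So V = (3/7)·Y + (4/7)·Z = (-3/7, -83/14).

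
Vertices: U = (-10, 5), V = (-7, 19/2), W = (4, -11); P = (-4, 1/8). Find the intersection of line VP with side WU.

Barycentric coordinates of P with respect to UVW: (3/8, 1/4, 3/8).
On side WU the V-coordinate is zero; dropping P's V-weight 1/4 and renormalizing the remaining 3/8 : 3/8 gives weights 1/2, 1/2 on W, U.
Q = (1/2)·(4, -11) + (1/2)·(-10, 5) = (-3, -3).

(-3, -3)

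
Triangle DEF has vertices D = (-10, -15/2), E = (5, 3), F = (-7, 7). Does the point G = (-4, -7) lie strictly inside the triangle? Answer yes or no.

Barycentric coordinates of G: (26/31, 57/124, -37/124).
The three coordinates are positive, positive, negative; a point is interior exactly when all three are positive.

no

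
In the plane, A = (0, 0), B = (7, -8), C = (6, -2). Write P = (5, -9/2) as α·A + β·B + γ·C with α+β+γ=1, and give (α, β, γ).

(1/4, 1/2, 1/4)

Signed area of the reference triangle: [ABC] = ½·(0·(-8−(-2)) + 7·(-2−0) + 6·(0−(-8))) = ½·(0 − 14 + 48) = 17.
[PBC] = ½·(5·(-8−(-2)) + 7·(-2−(-9/2)) + 6·(-9/2−(-8))) = ½·(-30 + 35/2 + 21) = 17/4, so the A-coordinate is (17/4)/17 = 1/4.
[APC] = ½·(0·(-9/2−(-2)) + 5·(-2−0) + 6·(0−(-9/2))) = ½·(0 − 10 + 27) = 17/2, so the B-coordinate is 1/2.
[ABP] = ½·(0·(-8−(-9/2)) + 7·(-9/2−0) + 5·(0−(-8))) = ½·(0 − 63/2 + 40) = 17/4, so the C-coordinate is 1/4.
Check: 1/4 + 1/2 + 1/4 = 1.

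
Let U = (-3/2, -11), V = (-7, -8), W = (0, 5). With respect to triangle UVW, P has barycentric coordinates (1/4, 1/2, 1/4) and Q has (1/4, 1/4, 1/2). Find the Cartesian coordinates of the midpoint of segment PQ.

(-3, -31/8)

Barycentric coordinates of the midpoint are the average: (1/4, 3/8, 3/8).
Converting: (1/4)·U + (3/8)·V + (3/8)·W = (-3, -31/8).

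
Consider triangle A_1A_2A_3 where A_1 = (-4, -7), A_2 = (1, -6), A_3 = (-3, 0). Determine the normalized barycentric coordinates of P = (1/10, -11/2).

Signed area of the reference triangle: [A_1A_2A_3] = ½·((-4)·(-6−0) + 1·(0−(-7)) + (-3)·(-7−(-6))) = ½·(24 + 7 + 3) = 17.
[PA_2A_3] = ½·((1/10)·(-6−0) + 1·(0−(-11/2)) + (-3)·(-11/2−(-6))) = ½·(-3/5 + 11/2 − 3/2) = 17/10, so the A_1-coordinate is (17/10)/17 = 1/10.
[A_1PA_3] = ½·((-4)·(-11/2−0) + (1/10)·(0−(-7)) + (-3)·(-7−(-11/2))) = ½·(22 + 7/10 + 9/2) = 68/5, so the A_2-coordinate is 4/5.
[A_1A_2P] = ½·((-4)·(-6−(-11/2)) + 1·(-11/2−(-7)) + (1/10)·(-7−(-6))) = ½·(2 + 3/2 − 1/10) = 17/10, so the A_3-coordinate is 1/10.
Check: 1/10 + 4/5 + 1/10 = 1.

(1/10, 4/5, 1/10)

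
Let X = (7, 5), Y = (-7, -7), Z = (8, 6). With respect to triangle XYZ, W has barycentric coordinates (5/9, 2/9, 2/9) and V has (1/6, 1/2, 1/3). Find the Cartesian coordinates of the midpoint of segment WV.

(20/9, 17/18)

Barycentric coordinates of the midpoint are the average: (13/36, 13/36, 5/18).
Converting: (13/36)·X + (13/36)·Y + (5/18)·Z = (20/9, 17/18).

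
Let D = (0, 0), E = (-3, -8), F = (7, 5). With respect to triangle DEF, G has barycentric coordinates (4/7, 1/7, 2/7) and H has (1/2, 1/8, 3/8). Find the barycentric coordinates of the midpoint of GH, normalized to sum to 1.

Since both coordinate triples sum to 1, the midpoint's barycentrics are the componentwise average.
(4/7+1/2)/2 = 15/28; similarly 15/112 and 37/112.

(15/28, 15/112, 37/112)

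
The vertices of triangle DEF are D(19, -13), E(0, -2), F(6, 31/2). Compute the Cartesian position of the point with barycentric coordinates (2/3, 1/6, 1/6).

G = (2/3)·D + (1/6)·E + (1/6)·F.
x-coordinate: (2/3)·19 + (1/6)·0 + (1/6)·6 = 41/3.
y-coordinate: (2/3)·(-13) + (1/6)·(-2) + (1/6)·(31/2) = -77/12.

(41/3, -77/12)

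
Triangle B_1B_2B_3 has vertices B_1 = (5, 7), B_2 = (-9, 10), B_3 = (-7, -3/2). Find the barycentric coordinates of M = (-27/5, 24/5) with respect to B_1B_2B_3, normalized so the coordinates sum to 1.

Signed area of the reference triangle: [B_1B_2B_3] = ½·(5·(10−(-3/2)) + (-9)·(-3/2−7) + (-7)·(7−10)) = ½·(115/2 + 153/2 + 21) = 155/2.
[MB_2B_3] = ½·((-27/5)·(10−(-3/2)) + (-9)·(-3/2−(24/5)) + (-7)·(24/5−10)) = ½·(-621/10 + 567/10 + 182/5) = 31/2, so the B_1-coordinate is (31/2)/(155/2) = 1/5.
[B_1MB_3] = ½·(5·(24/5−(-3/2)) + (-27/5)·(-3/2−7) + (-7)·(7−(24/5))) = ½·(63/2 + 459/10 − 77/5) = 31, so the B_2-coordinate is 2/5.
[B_1B_2M] = ½·(5·(10−(24/5)) + (-9)·(24/5−7) + (-27/5)·(7−10)) = ½·(26 + 99/5 + 81/5) = 31, so the B_3-coordinate is 2/5.
Check: 1/5 + 2/5 + 2/5 = 1.

(1/5, 2/5, 2/5)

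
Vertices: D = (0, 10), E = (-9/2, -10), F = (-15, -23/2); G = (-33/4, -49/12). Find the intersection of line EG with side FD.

(-9, -29/10)

Barycentric coordinates of G with respect to DEF: (1/3, 1/6, 1/2).
On side FD the E-coordinate is zero; dropping G's E-weight 1/6 and renormalizing the remaining 1/2 : 1/3 gives weights 3/5, 2/5 on F, D.
H = (3/5)·(-15, -23/2) + (2/5)·(0, 10) = (-9, -29/10).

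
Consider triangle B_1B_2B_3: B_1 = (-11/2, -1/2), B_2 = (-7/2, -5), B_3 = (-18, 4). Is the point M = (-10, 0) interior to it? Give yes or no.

Barycentric coordinates of M: (8/27, 8/27, 11/27).
The three coordinates are positive, positive, positive; a point is interior exactly when all three are positive.

yes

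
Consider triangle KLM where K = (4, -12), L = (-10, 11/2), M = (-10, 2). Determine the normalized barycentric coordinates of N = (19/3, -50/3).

(7/6, -2/3, 1/2)

Signed area of the reference triangle: [KLM] = ½·(4·(11/2−2) + (-10)·(2−(-12)) + (-10)·(-12−(11/2))) = ½·(14 − 140 + 175) = 49/2.
[NLM] = ½·((19/3)·(11/2−2) + (-10)·(2−(-50/3)) + (-10)·(-50/3−(11/2))) = ½·(133/6 − 560/3 + 665/3) = 343/12, so the K-coordinate is (343/12)/(49/2) = 7/6.
[KNM] = ½·(4·(-50/3−2) + (19/3)·(2−(-12)) + (-10)·(-12−(-50/3))) = ½·(-224/3 + 266/3 − 140/3) = -49/3, so the L-coordinate is -2/3.
[KLN] = ½·(4·(11/2−(-50/3)) + (-10)·(-50/3−(-12)) + (19/3)·(-12−(11/2))) = ½·(266/3 + 140/3 − 665/6) = 49/4, so the M-coordinate is 1/2.
Check: 7/6 − 2/3 + 1/2 = 1.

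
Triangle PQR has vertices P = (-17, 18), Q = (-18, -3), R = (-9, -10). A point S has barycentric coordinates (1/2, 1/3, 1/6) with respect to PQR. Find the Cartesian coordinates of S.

S = (1/2)·P + (1/3)·Q + (1/6)·R.
x-coordinate: (1/2)·(-17) + (1/3)·(-18) + (1/6)·(-9) = -16.
y-coordinate: (1/2)·18 + (1/3)·(-3) + (1/6)·(-10) = 19/3.

(-16, 19/3)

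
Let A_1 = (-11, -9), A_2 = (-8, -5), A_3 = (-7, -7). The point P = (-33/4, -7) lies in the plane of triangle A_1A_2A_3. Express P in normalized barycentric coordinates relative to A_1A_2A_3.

Signed area of the reference triangle: [A_1A_2A_3] = ½·((-11)·(-5−(-7)) + (-8)·(-7−(-9)) + (-7)·(-9−(-5))) = ½·(-22 − 16 + 28) = -5.
[PA_2A_3] = ½·((-33/4)·(-5−(-7)) + (-8)·(-7−(-7)) + (-7)·(-7−(-5))) = ½·(-33/2 + 0 + 14) = -5/4, so the A_1-coordinate is (-5/4)/(-5) = 1/4.
[A_1PA_3] = ½·((-11)·(-7−(-7)) + (-33/4)·(-7−(-9)) + (-7)·(-9−(-7))) = ½·(0 − 33/2 + 14) = -5/4, so the A_2-coordinate is 1/4.
[A_1A_2P] = ½·((-11)·(-5−(-7)) + (-8)·(-7−(-9)) + (-33/4)·(-9−(-5))) = ½·(-22 − 16 + 33) = -5/2, so the A_3-coordinate is 1/2.

(1/4, 1/4, 1/2)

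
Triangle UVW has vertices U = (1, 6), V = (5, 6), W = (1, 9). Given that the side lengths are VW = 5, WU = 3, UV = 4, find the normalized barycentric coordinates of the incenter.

The incenter has barycentric coordinates proportional to the opposite side lengths: (5 : 3 : 4).
Normalizing by 5+3+4 = 12 gives (5/12, 1/4, 1/3).

(5/12, 1/4, 1/3)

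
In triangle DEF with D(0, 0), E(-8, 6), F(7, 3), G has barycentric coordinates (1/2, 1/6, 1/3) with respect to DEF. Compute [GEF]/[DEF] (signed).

1/2

The signed ratio [GEF]/[DEF] equals the barycentric coordinate of G at vertex D, which is 1/2.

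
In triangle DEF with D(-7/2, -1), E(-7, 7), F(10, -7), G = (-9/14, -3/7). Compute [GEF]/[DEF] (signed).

3/7

[DEF] = ½·((-7/2)·(7−(-7)) + (-7)·(-7−(-1)) + 10·(-1−7)) = ½·(-49 + 42 − 80) = -87/2.
[GEF] = ½·((-9/14)·(7−(-7)) + (-7)·(-7−(-3/7)) + 10·(-3/7−7)) = ½·(-9 + 46 − 520/7) = -261/14, so the ratio is (-261/14)/(-87/2) = 3/7.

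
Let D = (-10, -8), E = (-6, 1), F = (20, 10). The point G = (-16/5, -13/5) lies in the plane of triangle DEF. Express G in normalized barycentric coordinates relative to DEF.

(3/5, 1/5, 1/5)

Signed area of the reference triangle: [DEF] = ½·((-10)·(1−10) + (-6)·(10−(-8)) + 20·(-8−1)) = ½·(90 − 108 − 180) = -99.
[GEF] = ½·((-16/5)·(1−10) + (-6)·(10−(-13/5)) + 20·(-13/5−1)) = ½·(144/5 − 378/5 − 72) = -297/5, so the D-coordinate is (-297/5)/(-99) = 3/5.
[DGF] = ½·((-10)·(-13/5−10) + (-16/5)·(10−(-8)) + 20·(-8−(-13/5))) = ½·(126 − 288/5 − 108) = -99/5, so the E-coordinate is 1/5.
[DEG] = ½·((-10)·(1−(-13/5)) + (-6)·(-13/5−(-8)) + (-16/5)·(-8−1)) = ½·(-36 − 162/5 + 144/5) = -99/5, so the F-coordinate is 1/5.
Check: 3/5 + 1/5 + 1/5 = 1.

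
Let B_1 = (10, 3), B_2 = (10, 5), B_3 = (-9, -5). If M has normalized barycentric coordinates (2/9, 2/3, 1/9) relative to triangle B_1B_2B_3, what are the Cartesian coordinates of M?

(71/9, 31/9)

M = (2/9)·B_1 + (2/3)·B_2 + (1/9)·B_3.
x-coordinate: (2/9)·10 + (2/3)·10 + (1/9)·(-9) = 71/9.
y-coordinate: (2/9)·3 + (2/3)·5 + (1/9)·(-5) = 31/9.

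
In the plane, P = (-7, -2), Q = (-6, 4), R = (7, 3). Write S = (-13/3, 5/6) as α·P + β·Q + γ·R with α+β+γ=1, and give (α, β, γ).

(1/2, 1/3, 1/6)

Signed area of the reference triangle: [PQR] = ½·((-7)·(4−3) + (-6)·(3−(-2)) + 7·(-2−4)) = ½·(-7 − 30 − 42) = -79/2.
[SQR] = ½·((-13/3)·(4−3) + (-6)·(3−(5/6)) + 7·(5/6−4)) = ½·(-13/3 − 13 − 133/6) = -79/4, so the P-coordinate is (-79/4)/(-79/2) = 1/2.
[PSR] = ½·((-7)·(5/6−3) + (-13/3)·(3−(-2)) + 7·(-2−(5/6))) = ½·(91/6 − 65/3 − 119/6) = -79/6, so the Q-coordinate is 1/3.
[PQS] = ½·((-7)·(4−(5/6)) + (-6)·(5/6−(-2)) + (-13/3)·(-2−4)) = ½·(-133/6 − 17 + 26) = -79/12, so the R-coordinate is 1/6.
Check: 1/2 + 1/3 + 1/6 = 1.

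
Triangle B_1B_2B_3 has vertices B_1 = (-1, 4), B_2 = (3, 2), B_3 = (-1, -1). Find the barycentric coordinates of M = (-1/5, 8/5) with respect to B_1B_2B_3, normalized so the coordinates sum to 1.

Signed area of the reference triangle: [B_1B_2B_3] = ½·((-1)·(2−(-1)) + 3·(-1−4) + (-1)·(4−2)) = ½·(-3 − 15 − 2) = -10.
[MB_2B_3] = ½·((-1/5)·(2−(-1)) + 3·(-1−(8/5)) + (-1)·(8/5−2)) = ½·(-3/5 − 39/5 + 2/5) = -4, so the B_1-coordinate is (-4)/(-10) = 2/5.
[B_1MB_3] = ½·((-1)·(8/5−(-1)) + (-1/5)·(-1−4) + (-1)·(4−(8/5))) = ½·(-13/5 + 1 − 12/5) = -2, so the B_2-coordinate is 1/5.
[B_1B_2M] = ½·((-1)·(2−(8/5)) + 3·(8/5−4) + (-1/5)·(4−2)) = ½·(-2/5 − 36/5 − 2/5) = -4, so the B_3-coordinate is 2/5.
Check: 2/5 + 1/5 + 2/5 = 1.

(2/5, 1/5, 2/5)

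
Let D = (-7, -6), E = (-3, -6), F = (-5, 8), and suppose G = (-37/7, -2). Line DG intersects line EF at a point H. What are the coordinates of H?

Barycentric coordinates of G with respect to DEF: (3/7, 2/7, 2/7).
On side EF the D-coordinate is zero; dropping G's D-weight 3/7 and renormalizing the remaining 2/7 : 2/7 gives weights 1/2, 1/2 on E, F.
H = (1/2)·(-3, -6) + (1/2)·(-5, 8) = (-4, 1).

(-4, 1)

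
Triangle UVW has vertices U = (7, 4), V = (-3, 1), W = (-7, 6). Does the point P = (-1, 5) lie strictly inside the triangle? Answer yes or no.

yes

Barycentric coordinates of P: (13/31, 1/31, 17/31).
The three coordinates are positive, positive, positive; a point is interior exactly when all three are positive.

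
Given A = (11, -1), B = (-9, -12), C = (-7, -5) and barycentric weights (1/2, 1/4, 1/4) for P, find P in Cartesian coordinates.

P = (1/2)·A + (1/4)·B + (1/4)·C.
x-coordinate: (1/2)·11 + (1/4)·(-9) + (1/4)·(-7) = 3/2.
y-coordinate: (1/2)·(-1) + (1/4)·(-12) + (1/4)·(-5) = -19/4.

(3/2, -19/4)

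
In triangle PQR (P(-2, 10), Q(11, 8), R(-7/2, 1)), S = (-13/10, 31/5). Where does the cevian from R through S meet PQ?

(1/6, 29/3)

Barycentric coordinates of S with respect to PQR: (1/2, 1/10, 2/5).
On side PQ the R-coordinate is zero; dropping S's R-weight 2/5 and renormalizing the remaining 1/2 : 1/10 gives weights 5/6, 1/6 on P, Q.
T = (5/6)·(-2, 10) + (1/6)·(11, 8) = (1/6, 29/3).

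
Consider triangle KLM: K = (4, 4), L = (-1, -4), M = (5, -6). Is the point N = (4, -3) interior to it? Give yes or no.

Barycentric coordinates of N: (8/29, 7/58, 35/58).
The three coordinates are positive, positive, positive; a point is interior exactly when all three are positive.

yes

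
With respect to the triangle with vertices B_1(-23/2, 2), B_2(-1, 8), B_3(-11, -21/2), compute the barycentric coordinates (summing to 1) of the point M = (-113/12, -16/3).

(1/6, 1/6, 2/3)

Signed area of the reference triangle: [B_1B_2B_3] = ½·((-23/2)·(8−(-21/2)) + (-1)·(-21/2−2) + (-11)·(2−8)) = ½·(-851/4 + 25/2 + 66) = -537/8.
[MB_2B_3] = ½·((-113/12)·(8−(-21/2)) + (-1)·(-21/2−(-16/3)) + (-11)·(-16/3−8)) = ½·(-4181/24 + 31/6 + 440/3) = -179/16, so the B_1-coordinate is (-179/16)/(-537/8) = 1/6.
[B_1MB_3] = ½·((-23/2)·(-16/3−(-21/2)) + (-113/12)·(-21/2−2) + (-11)·(2−(-16/3))) = ½·(-713/12 + 2825/24 − 242/3) = -179/16, so the B_2-coordinate is 1/6.
[B_1B_2M] = ½·((-23/2)·(8−(-16/3)) + (-1)·(-16/3−2) + (-113/12)·(2−8)) = ½·(-460/3 + 22/3 + 113/2) = -179/4, so the B_3-coordinate is 2/3.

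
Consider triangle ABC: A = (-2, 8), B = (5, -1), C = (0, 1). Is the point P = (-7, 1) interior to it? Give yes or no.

no

Barycentric coordinates of P: (-14/31, -49/31, 94/31).
The three coordinates are negative, negative, positive; a point is interior exactly when all three are positive.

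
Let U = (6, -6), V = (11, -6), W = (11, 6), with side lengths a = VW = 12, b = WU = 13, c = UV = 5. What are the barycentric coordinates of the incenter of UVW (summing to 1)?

The incenter has barycentric coordinates proportional to the opposite side lengths: (12 : 13 : 5).
Normalizing by 12+13+5 = 30 gives (2/5, 13/30, 1/6).

(2/5, 13/30, 1/6)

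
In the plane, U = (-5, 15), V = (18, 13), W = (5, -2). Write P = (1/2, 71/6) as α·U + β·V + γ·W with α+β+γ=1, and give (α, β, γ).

(2/3, 1/6, 1/6)

Signed area of the reference triangle: [UVW] = ½·((-5)·(13−(-2)) + 18·(-2−15) + 5·(15−13)) = ½·(-75 − 306 + 10) = -371/2.
[PVW] = ½·((1/2)·(13−(-2)) + 18·(-2−(71/6)) + 5·(71/6−13)) = ½·(15/2 − 249 − 35/6) = -371/3, so the U-coordinate is (-371/3)/(-371/2) = 2/3.
[UPW] = ½·((-5)·(71/6−(-2)) + (1/2)·(-2−15) + 5·(15−(71/6))) = ½·(-415/6 − 17/2 + 95/6) = -371/12, so the V-coordinate is 1/6.
[UVP] = ½·((-5)·(13−(71/6)) + 18·(71/6−15) + (1/2)·(15−13)) = ½·(-35/6 − 57 + 1) = -371/12, so the W-coordinate is 1/6.
Check: 2/3 + 1/6 + 1/6 = 1.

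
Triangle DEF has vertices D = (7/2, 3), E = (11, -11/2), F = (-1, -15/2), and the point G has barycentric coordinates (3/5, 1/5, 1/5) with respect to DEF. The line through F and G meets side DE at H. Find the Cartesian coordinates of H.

(43/8, 7/8)

Line FG meets DE where the F-coordinate vanishes; zeroing G's F-weight and renormalizing leaves D, E-weights 3/5 : 1/5 → (3/4, 1/4).
So H = (3/4)·D + (1/4)·E = (43/8, 7/8).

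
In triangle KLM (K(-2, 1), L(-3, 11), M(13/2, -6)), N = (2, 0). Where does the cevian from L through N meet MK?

Barycentric coordinates of N with respect to KLM: (1/4, 1/4, 1/2).
On side MK the L-coordinate is zero; dropping N's L-weight 1/4 and renormalizing the remaining 1/2 : 1/4 gives weights 2/3, 1/3 on M, K.
J = (2/3)·(13/2, -6) + (1/3)·(-2, 1) = (11/3, -11/3).

(11/3, -11/3)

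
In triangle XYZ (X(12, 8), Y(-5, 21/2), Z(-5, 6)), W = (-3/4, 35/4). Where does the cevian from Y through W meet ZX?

(7/2, 7)

Barycentric coordinates of W with respect to XYZ: (1/4, 1/2, 1/4).
On side ZX the Y-coordinate is zero; dropping W's Y-weight 1/2 and renormalizing the remaining 1/4 : 1/4 gives weights 1/2, 1/2 on Z, X.
V = (1/2)·(-5, 6) + (1/2)·(12, 8) = (7/2, 7).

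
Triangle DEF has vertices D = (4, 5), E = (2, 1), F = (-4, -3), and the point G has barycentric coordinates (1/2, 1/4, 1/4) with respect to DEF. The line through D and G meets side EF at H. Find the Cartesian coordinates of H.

Line DG meets EF where the D-coordinate vanishes; zeroing G's D-weight and renormalizing leaves E, F-weights 1/4 : 1/4 → (1/2, 1/2).
So H = (1/2)·E + (1/2)·F = (-1, -1).

(-1, -1)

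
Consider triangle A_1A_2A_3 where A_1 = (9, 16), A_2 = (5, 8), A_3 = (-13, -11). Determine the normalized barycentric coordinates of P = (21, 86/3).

Signed area of the reference triangle: [A_1A_2A_3] = ½·(9·(8−(-11)) + 5·(-11−16) + (-13)·(16−8)) = ½·(171 − 135 − 104) = -34.
[PA_2A_3] = ½·(21·(8−(-11)) + 5·(-11−(86/3)) + (-13)·(86/3−8)) = ½·(399 − 595/3 − 806/3) = -34, so the A_1-coordinate is (-34)/(-34) = 1.
[A_1PA_3] = ½·(9·(86/3−(-11)) + 21·(-11−16) + (-13)·(16−(86/3))) = ½·(357 − 567 + 494/3) = -68/3, so the A_2-coordinate is 2/3.
[A_1A_2P] = ½·(9·(8−(86/3)) + 5·(86/3−16) + 21·(16−8)) = ½·(-186 + 190/3 + 168) = 68/3, so the A_3-coordinate is -2/3.

(1, 2/3, -2/3)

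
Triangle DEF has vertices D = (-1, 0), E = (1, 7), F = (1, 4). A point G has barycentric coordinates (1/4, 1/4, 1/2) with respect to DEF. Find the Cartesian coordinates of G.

G = (1/4)·D + (1/4)·E + (1/2)·F.
x-coordinate: (1/4)·(-1) + (1/4)·1 + (1/2)·1 = 1/2.
y-coordinate: (1/4)·0 + (1/4)·7 + (1/2)·4 = 15/4.

(1/2, 15/4)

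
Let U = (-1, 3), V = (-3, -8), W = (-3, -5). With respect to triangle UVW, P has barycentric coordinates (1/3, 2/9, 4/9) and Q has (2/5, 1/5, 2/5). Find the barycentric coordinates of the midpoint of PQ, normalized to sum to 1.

Since both coordinate triples sum to 1, the midpoint's barycentrics are the componentwise average.
(1/3+2/5)/2 = 11/30; similarly 19/90 and 19/45.

(11/30, 19/90, 19/45)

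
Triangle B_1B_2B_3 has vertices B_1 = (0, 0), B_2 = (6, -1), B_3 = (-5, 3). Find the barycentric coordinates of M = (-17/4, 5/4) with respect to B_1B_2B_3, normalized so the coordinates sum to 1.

(5/4, -1/2, 1/4)

Signed area of the reference triangle: [B_1B_2B_3] = ½·(0·(-1−3) + 6·(3−0) + (-5)·(0−(-1))) = ½·(0 + 18 − 5) = 13/2.
[MB_2B_3] = ½·((-17/4)·(-1−3) + 6·(3−(5/4)) + (-5)·(5/4−(-1))) = ½·(17 + 21/2 − 45/4) = 65/8, so the B_1-coordinate is (65/8)/(13/2) = 5/4.
[B_1MB_3] = ½·(0·(5/4−3) + (-17/4)·(3−0) + (-5)·(0−(5/4))) = ½·(0 − 51/4 + 25/4) = -13/4, so the B_2-coordinate is -1/2.
[B_1B_2M] = ½·(0·(-1−(5/4)) + 6·(5/4−0) + (-17/4)·(0−(-1))) = ½·(0 + 15/2 − 17/4) = 13/8, so the B_3-coordinate is 1/4.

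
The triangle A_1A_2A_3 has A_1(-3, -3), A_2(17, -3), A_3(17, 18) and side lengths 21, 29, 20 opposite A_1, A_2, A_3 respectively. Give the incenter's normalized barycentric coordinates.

The incenter has barycentric coordinates proportional to the opposite side lengths: (21 : 29 : 20).
Normalizing by 21+29+20 = 70 gives (3/10, 29/70, 2/7).

(3/10, 29/70, 2/7)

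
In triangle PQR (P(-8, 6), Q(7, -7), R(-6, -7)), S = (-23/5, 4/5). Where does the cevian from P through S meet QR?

Barycentric coordinates of S with respect to PQR: (3/5, 1/5, 1/5).
On side QR the P-coordinate is zero; dropping S's P-weight 3/5 and renormalizing the remaining 1/5 : 1/5 gives weights 1/2, 1/2 on Q, R.
T = (1/2)·(7, -7) + (1/2)·(-6, -7) = (1/2, -7).

(1/2, -7)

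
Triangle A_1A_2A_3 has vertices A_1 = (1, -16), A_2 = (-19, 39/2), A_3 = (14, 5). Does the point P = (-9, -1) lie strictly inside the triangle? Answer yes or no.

Barycentric coordinates of P: (1063/1763, 810/1763, -110/1763).
The three coordinates are positive, positive, negative; a point is interior exactly when all three are positive.

no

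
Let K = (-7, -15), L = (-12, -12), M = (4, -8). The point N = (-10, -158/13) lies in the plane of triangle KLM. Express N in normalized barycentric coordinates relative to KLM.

(2/13, 10/13, 1/13)

Signed area of the reference triangle: [KLM] = ½·((-7)·(-12−(-8)) + (-12)·(-8−(-15)) + 4·(-15−(-12))) = ½·(28 − 84 − 12) = -34.
[NLM] = ½·((-10)·(-12−(-8)) + (-12)·(-8−(-158/13)) + 4·(-158/13−(-12))) = ½·(40 − 648/13 − 8/13) = -68/13, so the K-coordinate is (-68/13)/(-34) = 2/13.
[KNM] = ½·((-7)·(-158/13−(-8)) + (-10)·(-8−(-15)) + 4·(-15−(-158/13))) = ½·(378/13 − 70 − 148/13) = -340/13, so the L-coordinate is 10/13.
[KLN] = ½·((-7)·(-12−(-158/13)) + (-12)·(-158/13−(-15)) + (-10)·(-15−(-12))) = ½·(-14/13 − 444/13 + 30) = -34/13, so the M-coordinate is 1/13.
Check: 2/13 + 10/13 + 1/13 = 1.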